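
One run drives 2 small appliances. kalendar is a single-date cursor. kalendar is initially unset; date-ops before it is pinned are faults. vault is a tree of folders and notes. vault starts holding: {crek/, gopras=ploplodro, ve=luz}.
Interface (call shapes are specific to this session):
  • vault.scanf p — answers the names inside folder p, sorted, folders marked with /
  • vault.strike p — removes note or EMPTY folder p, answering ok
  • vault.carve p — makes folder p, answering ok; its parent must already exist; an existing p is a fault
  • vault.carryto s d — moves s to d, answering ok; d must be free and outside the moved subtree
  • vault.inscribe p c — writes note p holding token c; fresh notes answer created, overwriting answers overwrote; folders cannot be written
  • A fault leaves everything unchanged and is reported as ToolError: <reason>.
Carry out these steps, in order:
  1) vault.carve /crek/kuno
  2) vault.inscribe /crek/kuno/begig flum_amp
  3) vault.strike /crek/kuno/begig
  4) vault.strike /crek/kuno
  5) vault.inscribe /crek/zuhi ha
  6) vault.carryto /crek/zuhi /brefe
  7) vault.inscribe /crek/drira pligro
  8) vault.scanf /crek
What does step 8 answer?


Answer: [drira]

Derivation:
I run vault.carve passing p='/crek/kuno', giving ok.
Now I run vault.inscribe passing p='/crek/kuno/begig', c='flum_amp', and get created.
I use vault.strike passing p='/crek/kuno/begig', giving ok.
I call vault.strike passing p='/crek/kuno', and see ok.
I try vault.inscribe passing p='/crek/zuhi', c='ha', — result: created.
Calling vault.carryto passing s='/crek/zuhi', d='/brefe', which returns ok.
Then vault.inscribe passing p='/crek/drira', c='pligro', giving created.
Now I run vault.scanf passing p='/crek', and see [drira].


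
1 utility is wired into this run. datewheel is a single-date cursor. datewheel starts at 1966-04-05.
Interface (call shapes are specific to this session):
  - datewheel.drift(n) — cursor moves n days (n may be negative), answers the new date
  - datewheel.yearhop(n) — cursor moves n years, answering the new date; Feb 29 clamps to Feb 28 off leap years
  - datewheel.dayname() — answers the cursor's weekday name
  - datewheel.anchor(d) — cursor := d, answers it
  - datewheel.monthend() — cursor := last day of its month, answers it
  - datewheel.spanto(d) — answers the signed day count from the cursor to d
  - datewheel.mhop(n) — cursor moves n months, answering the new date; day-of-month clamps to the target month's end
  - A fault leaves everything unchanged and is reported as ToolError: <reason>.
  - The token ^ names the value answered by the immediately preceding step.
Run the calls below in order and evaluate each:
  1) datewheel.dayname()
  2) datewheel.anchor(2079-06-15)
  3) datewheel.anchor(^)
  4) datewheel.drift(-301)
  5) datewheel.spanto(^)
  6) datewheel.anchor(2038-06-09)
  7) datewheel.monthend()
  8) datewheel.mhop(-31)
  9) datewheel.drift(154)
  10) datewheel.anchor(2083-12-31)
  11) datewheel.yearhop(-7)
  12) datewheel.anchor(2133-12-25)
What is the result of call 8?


Answer: 2035-11-30

Derivation:
Do: dayname[]
See: Tuesday
Do: anchor[d='2079-06-15']
See: 2079-06-15
Do: anchor[d='^']
See: 2079-06-15
Do: drift[n='-301']
See: 2078-08-18
Do: spanto[d='^']
See: 0
Do: anchor[d='2038-06-09']
See: 2038-06-09
Do: monthend[]
See: 2038-06-30
Do: mhop[n='-31']
See: 2035-11-30
Do: drift[n='154']
See: 2036-05-02
Do: anchor[d='2083-12-31']
See: 2083-12-31
Do: yearhop[n='-7']
See: 2076-12-31
Do: anchor[d='2133-12-25']
See: 2133-12-25


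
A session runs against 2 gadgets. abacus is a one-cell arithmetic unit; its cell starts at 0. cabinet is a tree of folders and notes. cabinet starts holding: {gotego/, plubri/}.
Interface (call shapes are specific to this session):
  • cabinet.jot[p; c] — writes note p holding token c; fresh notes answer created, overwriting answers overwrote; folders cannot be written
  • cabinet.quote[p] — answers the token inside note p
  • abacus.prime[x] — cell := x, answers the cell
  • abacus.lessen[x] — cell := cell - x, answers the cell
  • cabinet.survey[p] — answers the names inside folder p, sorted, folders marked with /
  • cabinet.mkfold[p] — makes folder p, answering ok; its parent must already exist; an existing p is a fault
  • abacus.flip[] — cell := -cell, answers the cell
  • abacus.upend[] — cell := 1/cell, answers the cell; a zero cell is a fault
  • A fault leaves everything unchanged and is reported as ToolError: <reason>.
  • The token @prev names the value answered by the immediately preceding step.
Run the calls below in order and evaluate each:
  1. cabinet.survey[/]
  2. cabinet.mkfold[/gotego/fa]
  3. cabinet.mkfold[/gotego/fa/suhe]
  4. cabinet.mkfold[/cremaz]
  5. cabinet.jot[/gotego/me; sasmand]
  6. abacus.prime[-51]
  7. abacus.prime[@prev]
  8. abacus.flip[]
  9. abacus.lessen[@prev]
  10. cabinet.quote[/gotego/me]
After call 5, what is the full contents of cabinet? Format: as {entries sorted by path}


I run cabinet.survey using p: /, which returns [gotego/, plubri/].
I try cabinet.mkfold using p: /gotego/fa, and observe ok.
Next I call cabinet.mkfold using p: /gotego/fa/suhe, → ok.
I invoke cabinet.mkfold using p: /cremaz, — result: ok.
I invoke cabinet.jot using p: /gotego/me, c: sasmand, and get created.
Next I call abacus.prime using x: -51, and get -51.
I use abacus.prime using x: @prev, and observe -51.
Next I call abacus.flip(), yielding 51.
I invoke abacus.lessen using x: @prev, and get 0.
Calling cabinet.quote using p: /gotego/me: sasmand.

Answer: {cremaz/, gotego/, gotego/fa/, gotego/fa/suhe/, gotego/me=sasmand, plubri/}


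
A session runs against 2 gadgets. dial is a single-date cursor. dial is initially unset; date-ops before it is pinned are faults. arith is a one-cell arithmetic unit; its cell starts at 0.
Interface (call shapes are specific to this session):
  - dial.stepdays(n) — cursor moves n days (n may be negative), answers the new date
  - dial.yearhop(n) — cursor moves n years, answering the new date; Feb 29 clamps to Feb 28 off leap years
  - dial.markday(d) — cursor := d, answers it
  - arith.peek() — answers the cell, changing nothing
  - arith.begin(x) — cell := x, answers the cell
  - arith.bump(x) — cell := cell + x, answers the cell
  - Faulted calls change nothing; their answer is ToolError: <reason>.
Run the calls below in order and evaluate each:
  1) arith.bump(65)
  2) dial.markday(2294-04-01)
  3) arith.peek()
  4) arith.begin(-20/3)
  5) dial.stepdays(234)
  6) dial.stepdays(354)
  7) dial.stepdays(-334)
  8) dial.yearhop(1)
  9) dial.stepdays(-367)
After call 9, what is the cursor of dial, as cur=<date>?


Answer: cur=2294-12-09

Derivation:
Do: bump[65]
See: 65
Do: markday[2294-04-01]
See: 2294-04-01
Do: peek[]
See: 65
Do: begin[-20/3]
See: -20/3
Do: stepdays[234]
See: 2294-11-21
Do: stepdays[354]
See: 2295-11-10
Do: stepdays[-334]
See: 2294-12-11
Do: yearhop[1]
See: 2295-12-11
Do: stepdays[-367]
See: 2294-12-09


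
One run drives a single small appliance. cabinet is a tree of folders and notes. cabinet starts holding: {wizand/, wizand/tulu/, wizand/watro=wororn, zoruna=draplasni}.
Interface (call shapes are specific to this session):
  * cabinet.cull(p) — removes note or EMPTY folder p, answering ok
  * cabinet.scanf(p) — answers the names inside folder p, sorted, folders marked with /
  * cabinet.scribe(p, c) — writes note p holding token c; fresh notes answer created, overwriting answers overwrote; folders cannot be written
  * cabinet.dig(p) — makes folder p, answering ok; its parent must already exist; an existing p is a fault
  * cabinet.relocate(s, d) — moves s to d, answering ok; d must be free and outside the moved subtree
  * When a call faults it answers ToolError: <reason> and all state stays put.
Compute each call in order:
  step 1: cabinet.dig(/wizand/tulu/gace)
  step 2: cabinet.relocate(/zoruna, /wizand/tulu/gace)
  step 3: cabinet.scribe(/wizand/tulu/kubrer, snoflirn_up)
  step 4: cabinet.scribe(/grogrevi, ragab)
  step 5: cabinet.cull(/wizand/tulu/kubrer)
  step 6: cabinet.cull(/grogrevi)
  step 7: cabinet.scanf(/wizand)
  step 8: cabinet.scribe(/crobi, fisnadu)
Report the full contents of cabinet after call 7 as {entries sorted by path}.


Answer: {wizand/, wizand/tulu/, wizand/tulu/gace/, wizand/watro=wororn, zoruna=draplasni}

Derivation:
>>> cabinet.dig p=/wizand/tulu/gace
= ok
>>> cabinet.relocate s=/zoruna d=/wizand/tulu/gace
= ToolError: exists
>>> cabinet.scribe p=/wizand/tulu/kubrer c=snoflirn_up
= created
>>> cabinet.scribe p=/grogrevi c=ragab
= created
>>> cabinet.cull p=/wizand/tulu/kubrer
= ok
>>> cabinet.cull p=/grogrevi
= ok
>>> cabinet.scanf p=/wizand
= [tulu/, watro]
>>> cabinet.scribe p=/crobi c=fisnadu
= created


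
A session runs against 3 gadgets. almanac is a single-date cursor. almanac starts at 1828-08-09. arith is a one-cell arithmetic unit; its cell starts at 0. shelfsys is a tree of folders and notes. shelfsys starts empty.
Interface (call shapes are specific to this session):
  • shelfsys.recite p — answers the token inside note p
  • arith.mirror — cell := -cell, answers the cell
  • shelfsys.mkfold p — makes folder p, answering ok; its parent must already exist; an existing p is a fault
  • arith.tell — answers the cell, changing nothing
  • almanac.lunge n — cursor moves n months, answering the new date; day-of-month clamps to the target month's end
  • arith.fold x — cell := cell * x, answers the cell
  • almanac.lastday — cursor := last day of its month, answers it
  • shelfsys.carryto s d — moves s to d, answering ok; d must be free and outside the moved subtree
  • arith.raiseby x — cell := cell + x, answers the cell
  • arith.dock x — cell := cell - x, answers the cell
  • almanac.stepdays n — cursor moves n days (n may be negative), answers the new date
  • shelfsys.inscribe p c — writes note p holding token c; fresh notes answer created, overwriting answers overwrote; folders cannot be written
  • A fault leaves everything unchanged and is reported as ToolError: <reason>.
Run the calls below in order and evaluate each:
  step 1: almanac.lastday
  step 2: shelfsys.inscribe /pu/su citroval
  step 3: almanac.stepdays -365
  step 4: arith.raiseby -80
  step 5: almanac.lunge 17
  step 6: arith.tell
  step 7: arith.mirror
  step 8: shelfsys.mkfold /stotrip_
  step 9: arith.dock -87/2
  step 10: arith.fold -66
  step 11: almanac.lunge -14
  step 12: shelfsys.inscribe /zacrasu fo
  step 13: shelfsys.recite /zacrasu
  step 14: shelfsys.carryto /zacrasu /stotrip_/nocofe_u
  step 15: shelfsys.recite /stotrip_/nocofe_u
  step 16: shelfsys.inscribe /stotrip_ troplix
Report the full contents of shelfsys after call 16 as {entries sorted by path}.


I try almanac.lastday(), → 1828-08-31.
I try shelfsys.inscribe on p: /pu/su, c: citroval, — result: ToolError: no parent.
I try almanac.stepdays on n: -365: 1827-09-01.
Using arith.raiseby on x: -80, → -80.
I call almanac.lunge on n: 17, which returns 1829-02-01.
I use arith.tell(), and get -80.
I call arith.mirror: 80.
I invoke shelfsys.mkfold on p: /stotrip_, — result: ok.
Invoking arith.dock on x: -87/2, yielding 247/2.
Next I call arith.fold on x: -66, yielding -8151.
I call almanac.lunge on n: -14, — result: 1827-12-01.
Calling shelfsys.inscribe on p: /zacrasu, c: fo, which returns created.
I invoke shelfsys.recite on p: /zacrasu, giving fo.
I invoke shelfsys.carryto on s: /zacrasu, d: /stotrip_/nocofe_u, giving ok.
Next I call shelfsys.recite on p: /stotrip_/nocofe_u, which returns fo.
Now I run shelfsys.inscribe on p: /stotrip_, c: troplix, and get ToolError: is a directory.

Answer: {stotrip_/, stotrip_/nocofe_u=fo}


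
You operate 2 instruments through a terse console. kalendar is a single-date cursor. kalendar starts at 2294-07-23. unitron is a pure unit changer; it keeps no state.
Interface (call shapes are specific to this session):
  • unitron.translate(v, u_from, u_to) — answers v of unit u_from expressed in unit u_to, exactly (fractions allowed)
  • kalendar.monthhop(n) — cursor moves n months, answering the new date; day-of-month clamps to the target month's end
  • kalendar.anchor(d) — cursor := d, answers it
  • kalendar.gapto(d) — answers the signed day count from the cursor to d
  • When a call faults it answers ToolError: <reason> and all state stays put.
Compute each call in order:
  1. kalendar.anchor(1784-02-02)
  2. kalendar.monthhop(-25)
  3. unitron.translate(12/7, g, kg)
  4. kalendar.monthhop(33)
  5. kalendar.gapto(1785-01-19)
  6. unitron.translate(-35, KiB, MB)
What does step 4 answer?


$ kalendar.anchor d='1784-02-02'
  1784-02-02
$ kalendar.monthhop n='-25'
  1782-01-02
$ unitron.translate v='12/7' u_from='g' u_to='kg'
  3/1750
$ kalendar.monthhop n='33'
  1784-10-02
$ kalendar.gapto d='1785-01-19'
  109
$ unitron.translate v='-35' u_from='KiB' u_to='MB'
  -112/3125

Answer: 1784-10-02


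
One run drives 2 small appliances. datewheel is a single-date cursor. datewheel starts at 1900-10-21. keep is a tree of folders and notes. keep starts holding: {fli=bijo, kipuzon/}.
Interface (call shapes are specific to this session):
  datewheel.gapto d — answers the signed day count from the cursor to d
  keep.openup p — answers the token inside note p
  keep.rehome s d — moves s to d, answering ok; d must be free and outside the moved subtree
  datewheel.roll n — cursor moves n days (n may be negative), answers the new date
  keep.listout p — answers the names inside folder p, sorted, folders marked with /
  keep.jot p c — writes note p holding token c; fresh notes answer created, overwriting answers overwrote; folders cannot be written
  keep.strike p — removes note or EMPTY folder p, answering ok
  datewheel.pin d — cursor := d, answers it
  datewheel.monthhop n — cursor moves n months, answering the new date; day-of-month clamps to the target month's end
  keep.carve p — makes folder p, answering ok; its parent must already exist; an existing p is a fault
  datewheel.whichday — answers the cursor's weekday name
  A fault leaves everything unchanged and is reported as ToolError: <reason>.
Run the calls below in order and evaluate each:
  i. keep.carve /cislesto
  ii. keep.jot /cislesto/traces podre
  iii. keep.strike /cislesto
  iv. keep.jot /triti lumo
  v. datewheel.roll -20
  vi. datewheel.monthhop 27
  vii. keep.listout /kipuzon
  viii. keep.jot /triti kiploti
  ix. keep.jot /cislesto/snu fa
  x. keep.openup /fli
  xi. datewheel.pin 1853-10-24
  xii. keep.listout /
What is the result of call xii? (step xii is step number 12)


Answer: [cislesto/, fli, kipuzon/, triti]

Derivation:
I run carve(/cislesto), giving ok.
I invoke jot(/cislesto/traces, podre), and see created.
I invoke strike(/cislesto), and get ToolError: not empty.
Calling jot(/triti, lumo), and get created.
I use roll(-20), and see 1900-10-01.
I try monthhop(27), yielding 1903-01-01.
Invoking listout(/kipuzon), giving [].
I try jot(/triti, kiploti), yielding overwrote.
Now I run jot(/cislesto/snu, fa): created.
Calling openup(/fli), and observe bijo.
I invoke pin(1853-10-24): 1853-10-24.
Now I run listout(/), and observe [cislesto/, fli, kipuzon/, triti].


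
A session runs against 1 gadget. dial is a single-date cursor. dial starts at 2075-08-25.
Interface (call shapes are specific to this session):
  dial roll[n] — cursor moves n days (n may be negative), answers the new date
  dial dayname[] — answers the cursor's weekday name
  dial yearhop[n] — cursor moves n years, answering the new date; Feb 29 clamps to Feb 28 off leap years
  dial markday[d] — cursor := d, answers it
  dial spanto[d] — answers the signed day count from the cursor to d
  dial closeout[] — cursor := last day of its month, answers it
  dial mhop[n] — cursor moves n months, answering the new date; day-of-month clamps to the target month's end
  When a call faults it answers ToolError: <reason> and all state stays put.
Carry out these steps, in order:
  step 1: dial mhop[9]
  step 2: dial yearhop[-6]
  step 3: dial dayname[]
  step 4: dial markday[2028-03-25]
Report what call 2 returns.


Answer: 2070-05-25

Derivation:
Calling dial mhop passing n→9, and see 2076-05-25.
I call dial yearhop passing n→-6, giving 2070-05-25.
I run dial dayname, yielding Sunday.
Next I call dial markday passing d→2028-03-25, giving 2028-03-25.


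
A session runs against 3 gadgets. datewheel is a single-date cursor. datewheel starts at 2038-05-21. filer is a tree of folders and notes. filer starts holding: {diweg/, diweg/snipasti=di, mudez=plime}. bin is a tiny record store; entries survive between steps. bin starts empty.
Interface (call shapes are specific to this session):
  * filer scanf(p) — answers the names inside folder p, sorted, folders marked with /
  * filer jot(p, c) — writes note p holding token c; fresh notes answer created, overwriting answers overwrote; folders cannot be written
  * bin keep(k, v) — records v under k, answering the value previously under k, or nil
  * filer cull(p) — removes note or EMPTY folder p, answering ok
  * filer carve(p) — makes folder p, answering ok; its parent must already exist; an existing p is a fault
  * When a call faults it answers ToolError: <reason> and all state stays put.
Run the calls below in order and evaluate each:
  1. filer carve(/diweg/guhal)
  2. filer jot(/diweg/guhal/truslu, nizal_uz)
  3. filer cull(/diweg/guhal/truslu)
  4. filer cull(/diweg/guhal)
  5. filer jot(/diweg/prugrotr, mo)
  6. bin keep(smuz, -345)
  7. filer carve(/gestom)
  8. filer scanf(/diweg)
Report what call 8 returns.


I run filer carve with p=/diweg/guhal, — result: ok.
I call filer jot with p=/diweg/guhal/truslu, c=nizal_uz, and see created.
Now I run filer cull with p=/diweg/guhal/truslu, yielding ok.
Using filer cull with p=/diweg/guhal: ok.
I use filer jot with p=/diweg/prugrotr, c=mo, which returns created.
Invoking bin keep with k=smuz, v=-345, yielding nil.
I call filer carve with p=/gestom, which returns ok.
I use filer scanf with p=/diweg, yielding [prugrotr, snipasti].

Answer: [prugrotr, snipasti]


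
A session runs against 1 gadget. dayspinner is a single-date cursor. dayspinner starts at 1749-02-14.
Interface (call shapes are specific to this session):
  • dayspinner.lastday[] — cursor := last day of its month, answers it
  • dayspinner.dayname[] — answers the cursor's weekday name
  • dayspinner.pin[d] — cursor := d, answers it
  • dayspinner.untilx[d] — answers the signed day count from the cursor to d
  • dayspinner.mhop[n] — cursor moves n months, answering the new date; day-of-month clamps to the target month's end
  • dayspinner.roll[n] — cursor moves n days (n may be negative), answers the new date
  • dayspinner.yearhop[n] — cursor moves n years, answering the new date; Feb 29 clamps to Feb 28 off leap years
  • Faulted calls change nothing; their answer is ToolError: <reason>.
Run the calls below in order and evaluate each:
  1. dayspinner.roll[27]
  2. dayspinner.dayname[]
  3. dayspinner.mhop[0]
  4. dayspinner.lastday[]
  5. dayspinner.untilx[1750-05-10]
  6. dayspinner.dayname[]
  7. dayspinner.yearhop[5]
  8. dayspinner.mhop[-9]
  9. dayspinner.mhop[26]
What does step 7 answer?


% 1. dayspinner.roll(27) -> 1749-03-13
% 2. dayspinner.dayname() -> Thursday
% 3. dayspinner.mhop(0) -> 1749-03-13
% 4. dayspinner.lastday() -> 1749-03-31
% 5. dayspinner.untilx(1750-05-10) -> 405
% 6. dayspinner.dayname() -> Monday
% 7. dayspinner.yearhop(5) -> 1754-03-31
% 8. dayspinner.mhop(-9) -> 1753-06-30
% 9. dayspinner.mhop(26) -> 1755-08-30

Answer: 1754-03-31


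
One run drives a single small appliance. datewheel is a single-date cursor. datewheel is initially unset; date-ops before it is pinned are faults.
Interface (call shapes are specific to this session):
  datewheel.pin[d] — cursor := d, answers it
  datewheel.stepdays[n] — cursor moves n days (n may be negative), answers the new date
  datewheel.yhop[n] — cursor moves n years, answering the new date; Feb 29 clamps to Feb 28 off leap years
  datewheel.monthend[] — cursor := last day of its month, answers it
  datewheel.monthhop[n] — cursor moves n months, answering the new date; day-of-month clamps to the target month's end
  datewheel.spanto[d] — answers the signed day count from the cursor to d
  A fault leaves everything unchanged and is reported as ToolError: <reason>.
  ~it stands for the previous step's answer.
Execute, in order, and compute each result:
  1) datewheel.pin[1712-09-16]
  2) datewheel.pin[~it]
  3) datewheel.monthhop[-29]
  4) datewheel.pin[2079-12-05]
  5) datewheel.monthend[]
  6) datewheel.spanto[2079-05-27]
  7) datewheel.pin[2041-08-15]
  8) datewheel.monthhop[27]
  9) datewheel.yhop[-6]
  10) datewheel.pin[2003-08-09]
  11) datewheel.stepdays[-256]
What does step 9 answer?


Answer: 2037-11-15

Derivation:
I use datewheel.pin(d→1712-09-16), → 1712-09-16.
Invoking datewheel.pin(d→~it), and see 1712-09-16.
Then datewheel.monthhop(n→-29), and observe 1710-04-16.
Next I call datewheel.pin(d→2079-12-05), giving 2079-12-05.
Invoking datewheel.monthend, — result: 2079-12-31.
I invoke datewheel.spanto(d→2079-05-27), and get -218.
Invoking datewheel.pin(d→2041-08-15), giving 2041-08-15.
Invoking datewheel.monthhop(n→27), and get 2043-11-15.
Invoking datewheel.yhop(n→-6), and get 2037-11-15.
I use datewheel.pin(d→2003-08-09), → 2003-08-09.
I call datewheel.stepdays(n→-256), → 2002-11-26.


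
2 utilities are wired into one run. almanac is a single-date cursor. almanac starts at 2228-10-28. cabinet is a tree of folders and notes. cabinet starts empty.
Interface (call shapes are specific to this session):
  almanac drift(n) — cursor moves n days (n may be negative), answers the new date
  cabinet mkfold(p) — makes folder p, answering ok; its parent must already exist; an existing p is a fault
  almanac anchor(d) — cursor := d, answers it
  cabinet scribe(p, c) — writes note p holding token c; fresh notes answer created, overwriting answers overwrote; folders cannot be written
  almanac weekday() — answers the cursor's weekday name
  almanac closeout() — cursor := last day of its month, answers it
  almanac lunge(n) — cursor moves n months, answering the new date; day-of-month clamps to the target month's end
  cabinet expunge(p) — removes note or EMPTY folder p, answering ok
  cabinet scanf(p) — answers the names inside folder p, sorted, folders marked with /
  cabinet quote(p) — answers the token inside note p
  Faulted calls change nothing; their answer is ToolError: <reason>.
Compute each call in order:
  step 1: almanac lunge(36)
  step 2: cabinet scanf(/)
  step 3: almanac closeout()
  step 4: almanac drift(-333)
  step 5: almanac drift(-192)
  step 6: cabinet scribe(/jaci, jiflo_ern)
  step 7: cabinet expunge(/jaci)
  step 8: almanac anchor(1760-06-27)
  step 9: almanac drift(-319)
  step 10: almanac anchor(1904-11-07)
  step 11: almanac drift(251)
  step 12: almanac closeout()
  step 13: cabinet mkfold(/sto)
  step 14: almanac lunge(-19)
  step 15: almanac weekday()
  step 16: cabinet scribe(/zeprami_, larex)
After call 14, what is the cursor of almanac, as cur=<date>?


Answer: cur=1903-12-31

Derivation:
==> almanac lunge(n: 36)
<== 2231-10-28
==> cabinet scanf(p: /)
<== []
==> almanac closeout()
<== 2231-10-31
==> almanac drift(n: -333)
<== 2230-12-02
==> almanac drift(n: -192)
<== 2230-05-24
==> cabinet scribe(p: /jaci, c: jiflo_ern)
<== created
==> cabinet expunge(p: /jaci)
<== ok
==> almanac anchor(d: 1760-06-27)
<== 1760-06-27
==> almanac drift(n: -319)
<== 1759-08-13
==> almanac anchor(d: 1904-11-07)
<== 1904-11-07
==> almanac drift(n: 251)
<== 1905-07-16
==> almanac closeout()
<== 1905-07-31
==> cabinet mkfold(p: /sto)
<== ok
==> almanac lunge(n: -19)
<== 1903-12-31
==> almanac weekday()
<== Thursday
==> cabinet scribe(p: /zeprami_, c: larex)
<== created


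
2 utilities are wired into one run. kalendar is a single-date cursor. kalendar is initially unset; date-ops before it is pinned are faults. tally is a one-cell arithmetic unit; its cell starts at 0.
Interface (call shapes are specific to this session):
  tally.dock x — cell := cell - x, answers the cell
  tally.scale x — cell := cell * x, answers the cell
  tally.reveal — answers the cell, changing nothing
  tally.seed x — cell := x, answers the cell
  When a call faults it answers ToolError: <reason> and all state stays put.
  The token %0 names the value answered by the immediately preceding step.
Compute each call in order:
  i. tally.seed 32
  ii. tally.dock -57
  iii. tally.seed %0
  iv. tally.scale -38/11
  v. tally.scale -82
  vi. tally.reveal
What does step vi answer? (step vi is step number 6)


-- tally.seed(x=32) => 32
-- tally.dock(x=-57) => 89
-- tally.seed(x=%0) => 89
-- tally.scale(x=-38/11) => -3382/11
-- tally.scale(x=-82) => 277324/11
-- tally.reveal() => 277324/11

Answer: 277324/11


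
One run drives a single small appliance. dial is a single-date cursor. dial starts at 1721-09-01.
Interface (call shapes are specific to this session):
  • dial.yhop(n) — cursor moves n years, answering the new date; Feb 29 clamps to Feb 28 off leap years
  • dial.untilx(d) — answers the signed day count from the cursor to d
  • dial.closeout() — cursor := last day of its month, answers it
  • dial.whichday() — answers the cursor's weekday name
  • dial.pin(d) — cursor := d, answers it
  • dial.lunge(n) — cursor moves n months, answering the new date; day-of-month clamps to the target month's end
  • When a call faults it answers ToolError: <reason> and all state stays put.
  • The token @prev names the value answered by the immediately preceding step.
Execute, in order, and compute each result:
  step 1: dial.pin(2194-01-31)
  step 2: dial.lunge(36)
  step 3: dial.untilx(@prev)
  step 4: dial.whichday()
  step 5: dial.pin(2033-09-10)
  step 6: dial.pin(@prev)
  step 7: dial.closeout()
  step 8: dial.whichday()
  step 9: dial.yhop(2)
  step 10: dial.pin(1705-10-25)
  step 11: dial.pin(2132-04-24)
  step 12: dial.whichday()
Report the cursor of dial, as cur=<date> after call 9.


Answer: cur=2035-09-30

Derivation:
Now I run dial.pin with d='2194-01-31', yielding 2194-01-31.
Calling dial.lunge with n='36', → 2197-01-31.
Invoking dial.untilx with d='@prev', → 0.
I try dial.whichday(): Tuesday.
I invoke dial.pin with d='2033-09-10', and see 2033-09-10.
Invoking dial.pin with d='@prev', and see 2033-09-10.
I invoke dial.closeout(), and observe 2033-09-30.
Using dial.whichday(), which returns Friday.
Invoking dial.yhop with n='2', and get 2035-09-30.
Calling dial.pin with d='1705-10-25', and get 1705-10-25.
Invoking dial.pin with d='2132-04-24', and get 2132-04-24.
Next I call dial.whichday(), → Thursday.


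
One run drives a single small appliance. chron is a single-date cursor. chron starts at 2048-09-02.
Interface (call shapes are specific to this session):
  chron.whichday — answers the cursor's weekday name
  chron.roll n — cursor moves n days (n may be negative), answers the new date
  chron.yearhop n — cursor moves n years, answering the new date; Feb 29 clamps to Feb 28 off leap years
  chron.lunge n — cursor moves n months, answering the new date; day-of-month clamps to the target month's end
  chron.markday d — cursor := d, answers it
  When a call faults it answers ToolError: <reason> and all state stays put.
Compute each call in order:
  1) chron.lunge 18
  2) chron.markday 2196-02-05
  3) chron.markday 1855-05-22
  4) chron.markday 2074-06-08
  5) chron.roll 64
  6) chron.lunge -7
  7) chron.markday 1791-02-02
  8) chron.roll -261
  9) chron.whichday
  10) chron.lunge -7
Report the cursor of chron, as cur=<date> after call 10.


$ chron.lunge n='18'
= 2050-03-02
$ chron.markday d='2196-02-05'
= 2196-02-05
$ chron.markday d='1855-05-22'
= 1855-05-22
$ chron.markday d='2074-06-08'
= 2074-06-08
$ chron.roll n='64'
= 2074-08-11
$ chron.lunge n='-7'
= 2074-01-11
$ chron.markday d='1791-02-02'
= 1791-02-02
$ chron.roll n='-261'
= 1790-05-17
$ chron.whichday
= Monday
$ chron.lunge n='-7'
= 1789-10-17

Answer: cur=1789-10-17


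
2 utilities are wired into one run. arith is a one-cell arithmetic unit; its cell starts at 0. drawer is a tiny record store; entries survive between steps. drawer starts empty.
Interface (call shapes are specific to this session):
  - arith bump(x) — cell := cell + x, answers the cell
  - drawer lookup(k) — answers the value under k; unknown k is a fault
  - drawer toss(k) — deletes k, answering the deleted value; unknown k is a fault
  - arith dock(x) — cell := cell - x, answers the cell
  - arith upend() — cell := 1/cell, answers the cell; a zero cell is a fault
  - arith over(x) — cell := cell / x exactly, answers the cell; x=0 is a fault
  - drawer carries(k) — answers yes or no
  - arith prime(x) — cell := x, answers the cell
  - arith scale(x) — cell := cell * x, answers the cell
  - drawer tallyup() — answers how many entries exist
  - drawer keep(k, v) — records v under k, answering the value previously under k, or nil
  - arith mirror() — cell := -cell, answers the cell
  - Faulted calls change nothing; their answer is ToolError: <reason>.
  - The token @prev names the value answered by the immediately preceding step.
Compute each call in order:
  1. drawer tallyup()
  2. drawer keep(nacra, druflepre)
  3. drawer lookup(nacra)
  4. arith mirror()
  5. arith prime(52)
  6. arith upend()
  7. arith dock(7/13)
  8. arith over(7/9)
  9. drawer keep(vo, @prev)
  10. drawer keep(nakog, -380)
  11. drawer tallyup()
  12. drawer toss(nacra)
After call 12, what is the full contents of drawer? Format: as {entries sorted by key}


Answer: {nakog=-380, vo=-243/364}

Derivation:
Step: drawer tallyup[]
Result: 0
Step: drawer keep[nacra; druflepre]
Result: nil
Step: drawer lookup[nacra]
Result: druflepre
Step: arith mirror[]
Result: 0
Step: arith prime[52]
Result: 52
Step: arith upend[]
Result: 1/52
Step: arith dock[7/13]
Result: -27/52
Step: arith over[7/9]
Result: -243/364
Step: drawer keep[vo; @prev]
Result: nil
Step: drawer keep[nakog; -380]
Result: nil
Step: drawer tallyup[]
Result: 3
Step: drawer toss[nacra]
Result: druflepre


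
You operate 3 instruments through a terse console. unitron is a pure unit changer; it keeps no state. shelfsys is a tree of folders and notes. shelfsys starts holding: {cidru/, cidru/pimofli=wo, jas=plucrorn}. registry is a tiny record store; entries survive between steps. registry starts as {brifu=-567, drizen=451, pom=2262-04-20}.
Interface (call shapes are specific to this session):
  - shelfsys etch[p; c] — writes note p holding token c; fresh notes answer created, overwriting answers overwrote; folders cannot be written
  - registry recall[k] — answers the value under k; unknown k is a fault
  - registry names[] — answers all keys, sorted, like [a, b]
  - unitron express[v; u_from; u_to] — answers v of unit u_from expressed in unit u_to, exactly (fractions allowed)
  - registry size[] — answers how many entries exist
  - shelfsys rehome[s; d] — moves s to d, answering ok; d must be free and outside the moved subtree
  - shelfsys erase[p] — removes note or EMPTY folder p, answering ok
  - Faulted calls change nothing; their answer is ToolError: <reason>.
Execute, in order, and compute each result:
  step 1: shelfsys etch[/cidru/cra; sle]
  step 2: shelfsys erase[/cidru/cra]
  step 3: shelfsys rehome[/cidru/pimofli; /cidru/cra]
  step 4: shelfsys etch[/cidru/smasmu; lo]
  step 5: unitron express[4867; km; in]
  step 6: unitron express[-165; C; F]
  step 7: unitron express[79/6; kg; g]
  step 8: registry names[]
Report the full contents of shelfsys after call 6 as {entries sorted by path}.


·→ shelfsys etch(p='/cidru/cra', c='sle')
·← created
·→ shelfsys erase(p='/cidru/cra')
·← ok
·→ shelfsys rehome(s='/cidru/pimofli', d='/cidru/cra')
·← ok
·→ shelfsys etch(p='/cidru/smasmu', c='lo')
·← created
·→ unitron express(v='4867', u_from='km', u_to='in')
·← 24335000000/127
·→ unitron express(v='-165', u_from='C', u_to='F')
·← -265
·→ unitron express(v='79/6', u_from='kg', u_to='g')
·← 39500/3
·→ registry names()
·← [brifu, drizen, pom]

Answer: {cidru/, cidru/cra=wo, cidru/smasmu=lo, jas=plucrorn}


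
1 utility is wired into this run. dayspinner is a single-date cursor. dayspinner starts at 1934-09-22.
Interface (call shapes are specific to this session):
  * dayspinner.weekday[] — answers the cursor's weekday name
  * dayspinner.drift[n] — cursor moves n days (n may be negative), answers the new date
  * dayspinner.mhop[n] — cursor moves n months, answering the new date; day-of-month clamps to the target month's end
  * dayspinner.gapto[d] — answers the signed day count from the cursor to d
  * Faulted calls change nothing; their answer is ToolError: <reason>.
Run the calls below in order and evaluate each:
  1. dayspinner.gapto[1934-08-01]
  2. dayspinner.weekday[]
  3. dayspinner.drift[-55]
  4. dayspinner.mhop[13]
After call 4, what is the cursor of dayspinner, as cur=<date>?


==> dayspinner.gapto(d→1934-08-01)
<== -52
==> dayspinner.weekday()
<== Saturday
==> dayspinner.drift(n→-55)
<== 1934-07-29
==> dayspinner.mhop(n→13)
<== 1935-08-29

Answer: cur=1935-08-29


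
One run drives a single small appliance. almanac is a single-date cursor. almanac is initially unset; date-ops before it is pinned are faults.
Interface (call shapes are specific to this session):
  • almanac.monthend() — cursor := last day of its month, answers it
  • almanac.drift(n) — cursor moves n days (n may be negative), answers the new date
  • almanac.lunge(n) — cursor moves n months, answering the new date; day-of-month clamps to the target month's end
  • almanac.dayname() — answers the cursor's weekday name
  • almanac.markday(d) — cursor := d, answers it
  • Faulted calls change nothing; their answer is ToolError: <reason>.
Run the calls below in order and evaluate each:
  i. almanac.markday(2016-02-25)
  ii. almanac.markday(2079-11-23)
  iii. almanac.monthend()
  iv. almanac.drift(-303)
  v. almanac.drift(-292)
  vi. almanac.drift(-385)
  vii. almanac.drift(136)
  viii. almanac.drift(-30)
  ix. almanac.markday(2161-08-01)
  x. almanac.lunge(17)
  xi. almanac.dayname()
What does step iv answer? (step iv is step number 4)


Answer: 2079-01-31

Derivation:
> markday d='2016-02-25'
  2016-02-25
> markday d='2079-11-23'
  2079-11-23
> monthend
  2079-11-30
> drift n='-303'
  2079-01-31
> drift n='-292'
  2078-04-14
> drift n='-385'
  2077-03-25
> drift n='136'
  2077-08-08
> drift n='-30'
  2077-07-09
> markday d='2161-08-01'
  2161-08-01
> lunge n='17'
  2163-01-01
> dayname
  Saturday


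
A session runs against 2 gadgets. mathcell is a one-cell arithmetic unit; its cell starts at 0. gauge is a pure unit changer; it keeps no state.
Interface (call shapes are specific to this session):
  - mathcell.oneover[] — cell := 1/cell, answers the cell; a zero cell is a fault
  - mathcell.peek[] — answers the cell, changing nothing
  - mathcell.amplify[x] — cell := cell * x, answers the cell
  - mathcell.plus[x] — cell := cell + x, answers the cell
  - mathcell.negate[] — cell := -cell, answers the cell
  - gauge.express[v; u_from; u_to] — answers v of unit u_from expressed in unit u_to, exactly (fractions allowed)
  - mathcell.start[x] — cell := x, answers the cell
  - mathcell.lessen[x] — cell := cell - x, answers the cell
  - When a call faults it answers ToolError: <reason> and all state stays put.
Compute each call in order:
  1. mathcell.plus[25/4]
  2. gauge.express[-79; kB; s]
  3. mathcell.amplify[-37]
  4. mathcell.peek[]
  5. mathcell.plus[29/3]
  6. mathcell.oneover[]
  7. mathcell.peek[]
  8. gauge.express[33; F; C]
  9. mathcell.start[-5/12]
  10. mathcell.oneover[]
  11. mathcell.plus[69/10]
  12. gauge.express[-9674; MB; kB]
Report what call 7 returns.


Answer: -12/2659

Derivation:
;; mathcell.plus(x=25/4) -> 25/4
;; gauge.express(v=-79, u_from=kB, u_to=s) -> ToolError: incompatible units
;; mathcell.amplify(x=-37) -> -925/4
;; mathcell.peek() -> -925/4
;; mathcell.plus(x=29/3) -> -2659/12
;; mathcell.oneover() -> -12/2659
;; mathcell.peek() -> -12/2659
;; gauge.express(v=33, u_from=F, u_to=C) -> 5/9
;; mathcell.start(x=-5/12) -> -5/12
;; mathcell.oneover() -> -12/5
;; mathcell.plus(x=69/10) -> 9/2
;; gauge.express(v=-9674, u_from=MB, u_to=kB) -> -9674000


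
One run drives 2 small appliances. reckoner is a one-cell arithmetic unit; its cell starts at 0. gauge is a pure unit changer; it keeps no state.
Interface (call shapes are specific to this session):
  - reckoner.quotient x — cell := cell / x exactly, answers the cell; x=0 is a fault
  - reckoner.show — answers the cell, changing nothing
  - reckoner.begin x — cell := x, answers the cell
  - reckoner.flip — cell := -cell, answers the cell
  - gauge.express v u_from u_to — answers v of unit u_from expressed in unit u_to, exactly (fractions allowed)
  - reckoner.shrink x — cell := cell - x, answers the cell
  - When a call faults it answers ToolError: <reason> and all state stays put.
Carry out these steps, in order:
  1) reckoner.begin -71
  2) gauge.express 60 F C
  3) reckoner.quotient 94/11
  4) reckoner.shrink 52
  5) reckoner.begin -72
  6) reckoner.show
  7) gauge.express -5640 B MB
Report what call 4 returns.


Answer: -5669/94

Derivation:
! reckoner.begin(-71) => -71
! gauge.express(60, F, C) => 140/9
! reckoner.quotient(94/11) => -781/94
! reckoner.shrink(52) => -5669/94
! reckoner.begin(-72) => -72
! reckoner.show() => -72
! gauge.express(-5640, B, MB) => -141/25000


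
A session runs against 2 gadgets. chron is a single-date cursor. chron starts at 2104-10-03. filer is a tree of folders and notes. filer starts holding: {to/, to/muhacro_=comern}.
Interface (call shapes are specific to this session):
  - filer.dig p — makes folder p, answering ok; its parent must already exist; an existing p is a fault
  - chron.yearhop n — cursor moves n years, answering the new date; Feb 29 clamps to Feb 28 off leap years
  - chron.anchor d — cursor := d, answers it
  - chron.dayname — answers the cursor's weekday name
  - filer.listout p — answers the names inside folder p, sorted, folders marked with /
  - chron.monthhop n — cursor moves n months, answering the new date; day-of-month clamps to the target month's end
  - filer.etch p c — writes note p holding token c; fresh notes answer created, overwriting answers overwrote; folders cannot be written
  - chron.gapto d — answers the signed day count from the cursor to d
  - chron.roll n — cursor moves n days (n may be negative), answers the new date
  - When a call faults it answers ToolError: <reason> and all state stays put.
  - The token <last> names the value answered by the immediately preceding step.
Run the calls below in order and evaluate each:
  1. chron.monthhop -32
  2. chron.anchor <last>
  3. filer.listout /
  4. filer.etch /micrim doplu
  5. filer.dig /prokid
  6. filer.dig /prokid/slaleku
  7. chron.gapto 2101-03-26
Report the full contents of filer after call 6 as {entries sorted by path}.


% chron.monthhop(-32) : 2102-02-03
% chron.anchor(<last>) : 2102-02-03
% filer.listout(/) : [to/]
% filer.etch(/micrim, doplu) : created
% filer.dig(/prokid) : ok
% filer.dig(/prokid/slaleku) : ok
% chron.gapto(2101-03-26) : -314

Answer: {micrim=doplu, prokid/, prokid/slaleku/, to/, to/muhacro_=comern}


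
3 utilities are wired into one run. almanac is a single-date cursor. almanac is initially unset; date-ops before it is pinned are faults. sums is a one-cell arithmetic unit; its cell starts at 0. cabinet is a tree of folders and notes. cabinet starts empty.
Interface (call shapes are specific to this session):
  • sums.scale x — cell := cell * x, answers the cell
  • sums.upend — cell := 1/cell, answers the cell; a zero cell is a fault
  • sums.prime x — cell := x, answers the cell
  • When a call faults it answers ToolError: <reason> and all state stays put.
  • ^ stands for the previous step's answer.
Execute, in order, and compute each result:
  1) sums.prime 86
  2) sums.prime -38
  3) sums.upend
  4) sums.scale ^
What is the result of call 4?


Answer: 1/1444

Derivation:
Act: prime[x: 86]
Obs: 86
Act: prime[x: -38]
Obs: -38
Act: upend[]
Obs: -1/38
Act: scale[x: ^]
Obs: 1/1444
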